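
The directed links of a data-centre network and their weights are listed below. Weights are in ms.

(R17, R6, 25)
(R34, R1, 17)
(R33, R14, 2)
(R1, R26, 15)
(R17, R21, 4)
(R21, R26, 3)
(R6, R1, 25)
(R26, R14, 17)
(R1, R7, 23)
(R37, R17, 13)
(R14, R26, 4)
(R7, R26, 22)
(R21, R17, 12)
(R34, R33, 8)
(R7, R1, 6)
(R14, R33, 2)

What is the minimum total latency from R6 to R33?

Compare a few routes:
R6 → R1 → R26 → R14 → R33: 25+15+17+2 = 59
R6 → R1 → R7 → R26 → R14 → R33: 25+23+22+17+2 = 89
The minimum is 59 ms via R6 → R1 → R26 → R14 → R33.

59 ms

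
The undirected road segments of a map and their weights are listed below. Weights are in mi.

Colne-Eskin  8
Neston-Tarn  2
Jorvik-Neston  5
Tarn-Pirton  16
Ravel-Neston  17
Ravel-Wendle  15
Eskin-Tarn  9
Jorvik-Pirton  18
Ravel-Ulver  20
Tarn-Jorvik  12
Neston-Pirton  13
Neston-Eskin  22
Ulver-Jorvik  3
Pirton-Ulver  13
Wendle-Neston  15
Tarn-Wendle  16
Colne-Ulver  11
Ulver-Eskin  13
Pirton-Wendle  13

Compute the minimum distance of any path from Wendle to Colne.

Shortest distances from Wendle:
Wendle: 0
Pirton: 13  (via Wendle)
Neston: 15  (via Wendle)
Ravel: 15  (via Wendle)
Tarn: 16  (via Wendle)
Jorvik: 20  (via Neston)
Ulver: 23  (via Jorvik)
Eskin: 25  (via Tarn)
Colne: 33  (via Eskin)
Shortest route: Wendle → Tarn → Eskin → Colne = 33 mi.

33 mi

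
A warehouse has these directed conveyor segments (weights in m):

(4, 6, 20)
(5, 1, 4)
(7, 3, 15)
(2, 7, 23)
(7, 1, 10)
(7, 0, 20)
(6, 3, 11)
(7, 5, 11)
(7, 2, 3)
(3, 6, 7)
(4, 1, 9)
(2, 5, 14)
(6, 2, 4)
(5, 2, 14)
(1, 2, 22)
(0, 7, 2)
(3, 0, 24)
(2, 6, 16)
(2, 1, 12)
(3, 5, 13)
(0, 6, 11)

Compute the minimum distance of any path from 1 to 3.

Settle nodes by increasing distance from 1:
1: 0
2: 22  (via 1)
5: 36  (via 2)
6: 38  (via 2)
7: 45  (via 2)
3: 49  (via 6)
Shortest route: 1–2–6–3 = 49 m.

49 m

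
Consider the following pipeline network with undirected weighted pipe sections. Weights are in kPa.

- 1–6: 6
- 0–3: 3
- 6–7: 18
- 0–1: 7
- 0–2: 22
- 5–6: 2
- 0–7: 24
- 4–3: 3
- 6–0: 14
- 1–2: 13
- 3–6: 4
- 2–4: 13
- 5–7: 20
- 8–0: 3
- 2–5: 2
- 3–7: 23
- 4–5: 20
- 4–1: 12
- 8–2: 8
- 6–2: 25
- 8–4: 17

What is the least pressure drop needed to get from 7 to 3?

22 kPa

Enumerating some paths:
7 - 3: 23 = 23
7 - 5 - 6 - 3: 20+2+4 = 26
7 - 0 - 3: 24+3 = 27
7 - 6 - 3: 18+4 = 22
Cheapest is 7 - 6 - 3 at 22 kPa.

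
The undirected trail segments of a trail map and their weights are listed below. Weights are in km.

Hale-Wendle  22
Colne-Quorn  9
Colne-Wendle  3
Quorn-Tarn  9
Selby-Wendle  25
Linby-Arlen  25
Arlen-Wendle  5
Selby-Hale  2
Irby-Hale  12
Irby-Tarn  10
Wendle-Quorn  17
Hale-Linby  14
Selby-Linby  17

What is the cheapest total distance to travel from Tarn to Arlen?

26 km

Candidate routes:
Tarn → Quorn → Wendle → Arlen: 9+17+5 = 31
Tarn → Quorn → Colne → Wendle → Arlen: 9+9+3+5 = 26
Cheapest is Tarn → Quorn → Colne → Wendle → Arlen at 26 km.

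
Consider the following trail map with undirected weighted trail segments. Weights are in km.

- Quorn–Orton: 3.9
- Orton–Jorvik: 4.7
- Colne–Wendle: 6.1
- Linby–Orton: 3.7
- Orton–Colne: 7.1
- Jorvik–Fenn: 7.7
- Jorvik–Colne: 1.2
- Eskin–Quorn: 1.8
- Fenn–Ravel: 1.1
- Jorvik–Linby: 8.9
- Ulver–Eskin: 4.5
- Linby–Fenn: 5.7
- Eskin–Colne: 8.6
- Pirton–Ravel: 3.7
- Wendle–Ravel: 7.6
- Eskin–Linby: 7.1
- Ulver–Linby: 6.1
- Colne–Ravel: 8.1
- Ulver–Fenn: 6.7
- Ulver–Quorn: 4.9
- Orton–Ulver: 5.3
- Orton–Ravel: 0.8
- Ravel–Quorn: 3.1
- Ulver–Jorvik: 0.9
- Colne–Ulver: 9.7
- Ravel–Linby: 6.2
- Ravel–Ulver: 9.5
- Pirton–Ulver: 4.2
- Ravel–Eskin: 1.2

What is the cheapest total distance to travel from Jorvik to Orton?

4.7 km

Running Dijkstra from Jorvik:
Jorvik: 0
Ulver: 0.9  (via Jorvik)
Colne: 1.2  (via Jorvik)
Orton: 4.7  (via Jorvik)
Shortest route: Jorvik → Orton = 4.7 km.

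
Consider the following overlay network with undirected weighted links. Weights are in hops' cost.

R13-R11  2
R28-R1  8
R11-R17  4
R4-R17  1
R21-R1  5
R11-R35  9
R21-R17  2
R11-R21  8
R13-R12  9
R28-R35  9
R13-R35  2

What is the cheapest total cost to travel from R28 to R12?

Settle nodes by increasing distance from R28:
R28: 0
R1: 8  (via R28)
R35: 9  (via R28)
R13: 11  (via R35)
R11: 13  (via R13)
R21: 13  (via R1)
R17: 15  (via R21)
R4: 16  (via R17)
R12: 20  (via R13)
Shortest route: R28 → R35 → R13 → R12 = 20 hops' cost.

20 hops' cost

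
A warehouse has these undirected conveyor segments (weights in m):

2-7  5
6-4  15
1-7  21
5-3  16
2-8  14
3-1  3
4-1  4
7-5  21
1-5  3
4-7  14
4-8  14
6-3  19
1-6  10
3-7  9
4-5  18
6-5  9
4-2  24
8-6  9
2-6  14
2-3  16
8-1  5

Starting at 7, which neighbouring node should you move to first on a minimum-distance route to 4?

Enumerating some paths:
7–3–1–4: 9+3+4 = 16
7–1–4: 21+4 = 25
7–4: 14 = 14
Cheapest is 7–4 at 14 m.
So from 7 the first move is to 4.

4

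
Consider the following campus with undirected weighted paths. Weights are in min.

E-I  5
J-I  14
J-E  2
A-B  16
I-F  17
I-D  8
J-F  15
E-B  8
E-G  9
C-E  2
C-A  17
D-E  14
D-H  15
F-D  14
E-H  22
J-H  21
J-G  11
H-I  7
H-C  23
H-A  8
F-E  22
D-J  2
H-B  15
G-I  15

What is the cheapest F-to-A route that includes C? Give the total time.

Best F to C: F → J → E → C costing 19
Best C to A: C → A costing 17
Total via C: 19 + 17 = 36 min.

36 min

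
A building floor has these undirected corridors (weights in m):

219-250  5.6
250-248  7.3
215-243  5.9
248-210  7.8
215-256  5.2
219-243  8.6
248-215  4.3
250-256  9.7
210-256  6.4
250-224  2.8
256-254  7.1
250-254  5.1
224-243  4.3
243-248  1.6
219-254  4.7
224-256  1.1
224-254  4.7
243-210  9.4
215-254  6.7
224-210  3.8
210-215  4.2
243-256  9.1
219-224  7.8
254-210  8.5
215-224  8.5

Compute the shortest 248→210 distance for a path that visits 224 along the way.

Best 248 to 224: 248 → 243 → 224 costing 5.9
Shortest 224→210: 224 → 210 = 3.8
Total via 224: 5.9 + 3.8 = 9.7 m.

9.7 m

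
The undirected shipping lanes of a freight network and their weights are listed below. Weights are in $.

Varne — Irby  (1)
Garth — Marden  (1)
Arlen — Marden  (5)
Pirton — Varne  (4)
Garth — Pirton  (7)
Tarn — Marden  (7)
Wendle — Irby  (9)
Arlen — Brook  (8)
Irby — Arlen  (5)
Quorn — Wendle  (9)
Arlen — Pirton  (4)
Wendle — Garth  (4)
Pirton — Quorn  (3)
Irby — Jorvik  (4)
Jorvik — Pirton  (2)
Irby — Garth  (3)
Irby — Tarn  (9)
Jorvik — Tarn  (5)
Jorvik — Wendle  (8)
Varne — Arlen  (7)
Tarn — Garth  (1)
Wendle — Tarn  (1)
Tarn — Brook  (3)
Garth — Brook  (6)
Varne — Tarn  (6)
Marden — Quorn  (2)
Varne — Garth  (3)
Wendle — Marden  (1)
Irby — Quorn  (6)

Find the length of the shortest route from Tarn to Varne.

$4

Shortest distances from Tarn:
Tarn: 0
Wendle: 1  (via Tarn)
Garth: 1  (via Tarn)
Marden: 2  (via Wendle)
Brook: 3  (via Tarn)
Irby: 4  (via Garth)
Quorn: 4  (via Marden)
Varne: 4  (via Garth)
Shortest route: Tarn–Garth–Varne = $4.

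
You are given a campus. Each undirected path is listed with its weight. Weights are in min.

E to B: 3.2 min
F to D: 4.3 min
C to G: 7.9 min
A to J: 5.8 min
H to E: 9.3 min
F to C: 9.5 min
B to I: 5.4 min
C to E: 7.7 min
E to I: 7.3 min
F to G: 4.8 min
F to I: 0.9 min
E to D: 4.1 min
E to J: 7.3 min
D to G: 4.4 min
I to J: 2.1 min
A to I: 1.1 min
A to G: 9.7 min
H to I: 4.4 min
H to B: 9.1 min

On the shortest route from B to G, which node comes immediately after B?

I

Enumerating some paths:
B - I - F - G: 5.4+0.9+4.8 = 11.1
B - E - D - G: 3.2+4.1+4.4 = 11.7
B - I - F - D - G: 5.4+0.9+4.3+4.4 = 15
The minimum is 11.1 min via B - I - F - G.
So from B the first move is to I.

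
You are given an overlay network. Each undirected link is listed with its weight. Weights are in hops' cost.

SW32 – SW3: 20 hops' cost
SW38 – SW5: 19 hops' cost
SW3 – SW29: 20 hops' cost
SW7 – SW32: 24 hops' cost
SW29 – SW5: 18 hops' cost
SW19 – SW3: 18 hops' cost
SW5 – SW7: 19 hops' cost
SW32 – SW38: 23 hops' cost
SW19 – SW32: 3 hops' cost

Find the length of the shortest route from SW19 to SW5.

45 hops' cost

Candidate routes:
SW19–SW32–SW38–SW5: 3+23+19 = 45
SW19–SW32–SW7–SW5: 3+24+19 = 46
The minimum is 45 hops' cost via SW19–SW32–SW38–SW5.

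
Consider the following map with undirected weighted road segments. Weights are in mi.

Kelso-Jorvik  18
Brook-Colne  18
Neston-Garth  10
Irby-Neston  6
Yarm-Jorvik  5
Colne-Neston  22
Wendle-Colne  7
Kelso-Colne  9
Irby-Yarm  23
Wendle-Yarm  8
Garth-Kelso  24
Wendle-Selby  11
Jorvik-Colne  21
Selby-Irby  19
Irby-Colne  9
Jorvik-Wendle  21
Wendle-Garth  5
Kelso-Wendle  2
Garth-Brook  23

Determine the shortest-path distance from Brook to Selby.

36 mi

Candidate routes:
Brook–Garth–Wendle–Selby: 23+5+11 = 39
Brook–Colne–Wendle–Selby: 18+7+11 = 36
Brook–Colne–Kelso–Wendle–Selby: 18+9+2+11 = 40
Cheapest is Brook–Colne–Wendle–Selby at 36 mi.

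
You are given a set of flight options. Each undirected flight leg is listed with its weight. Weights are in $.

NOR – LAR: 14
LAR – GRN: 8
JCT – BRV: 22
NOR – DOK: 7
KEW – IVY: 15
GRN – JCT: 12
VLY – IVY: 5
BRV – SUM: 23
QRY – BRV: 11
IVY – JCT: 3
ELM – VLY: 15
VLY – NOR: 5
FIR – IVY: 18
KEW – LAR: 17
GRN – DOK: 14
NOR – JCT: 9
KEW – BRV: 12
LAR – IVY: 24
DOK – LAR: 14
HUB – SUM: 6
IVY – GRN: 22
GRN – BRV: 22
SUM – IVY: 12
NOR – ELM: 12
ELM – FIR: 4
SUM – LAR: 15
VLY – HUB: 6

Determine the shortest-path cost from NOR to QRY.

$42

Enumerating some paths:
NOR–JCT–BRV–QRY: 9+22+11 = 42
NOR–VLY–IVY–JCT–BRV–QRY: 5+5+3+22+11 = 46
Cheapest is NOR–JCT–BRV–QRY at $42.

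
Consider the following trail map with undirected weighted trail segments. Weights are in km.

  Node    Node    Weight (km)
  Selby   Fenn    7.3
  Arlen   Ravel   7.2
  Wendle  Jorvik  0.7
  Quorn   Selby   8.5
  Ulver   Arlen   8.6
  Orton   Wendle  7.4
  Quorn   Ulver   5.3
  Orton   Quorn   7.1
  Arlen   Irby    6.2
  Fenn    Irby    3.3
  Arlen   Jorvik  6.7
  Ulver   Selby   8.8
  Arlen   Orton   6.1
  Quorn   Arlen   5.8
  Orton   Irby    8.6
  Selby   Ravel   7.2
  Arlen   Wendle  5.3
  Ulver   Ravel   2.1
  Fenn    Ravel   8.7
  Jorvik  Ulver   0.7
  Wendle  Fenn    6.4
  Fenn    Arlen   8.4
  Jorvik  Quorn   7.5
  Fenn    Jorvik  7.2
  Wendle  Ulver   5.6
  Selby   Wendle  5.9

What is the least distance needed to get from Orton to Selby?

13.3 km

Shortest distances from Orton:
Orton: 0
Arlen: 6.1  (via Orton)
Quorn: 7.1  (via Orton)
Wendle: 7.4  (via Orton)
Jorvik: 8.1  (via Wendle)
Irby: 8.6  (via Orton)
Ulver: 8.8  (via Jorvik)
Ravel: 10.9  (via Ulver)
Fenn: 11.9  (via Irby)
Selby: 13.3  (via Wendle)
Shortest route: Orton–Wendle–Selby = 13.3 km.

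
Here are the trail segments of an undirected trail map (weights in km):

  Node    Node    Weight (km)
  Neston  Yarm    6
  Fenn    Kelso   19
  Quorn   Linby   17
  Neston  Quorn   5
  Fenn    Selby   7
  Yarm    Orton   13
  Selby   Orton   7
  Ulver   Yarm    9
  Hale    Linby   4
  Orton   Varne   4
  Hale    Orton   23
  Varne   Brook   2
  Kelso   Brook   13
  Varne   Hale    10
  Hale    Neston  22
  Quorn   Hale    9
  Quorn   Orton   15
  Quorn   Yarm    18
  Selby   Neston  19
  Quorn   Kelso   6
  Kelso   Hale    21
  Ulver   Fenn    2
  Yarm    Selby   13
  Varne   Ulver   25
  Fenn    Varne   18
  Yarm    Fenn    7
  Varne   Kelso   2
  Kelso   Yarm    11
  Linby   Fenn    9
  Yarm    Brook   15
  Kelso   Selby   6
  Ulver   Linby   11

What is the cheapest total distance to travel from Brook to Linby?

Compare a few routes:
Brook - Varne - Kelso - Quorn - Hale - Linby: 2+2+6+9+4 = 23
Brook - Varne - Hale - Linby: 2+10+4 = 16
The minimum is 16 km via Brook - Varne - Hale - Linby.

16 km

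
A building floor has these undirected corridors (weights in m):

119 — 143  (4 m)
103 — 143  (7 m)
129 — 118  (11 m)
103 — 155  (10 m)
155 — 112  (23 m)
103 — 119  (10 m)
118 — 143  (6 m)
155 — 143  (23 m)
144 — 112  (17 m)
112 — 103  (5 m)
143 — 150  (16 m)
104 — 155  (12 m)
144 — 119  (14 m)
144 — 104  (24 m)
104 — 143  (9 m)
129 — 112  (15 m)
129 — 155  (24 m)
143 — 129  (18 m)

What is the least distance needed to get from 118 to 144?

24 m

Compare a few routes:
118 → 143 → 119 → 144: 6+4+14 = 24
118 → 143 → 103 → 112 → 144: 6+7+5+17 = 35
The minimum is 24 m via 118 → 143 → 119 → 144.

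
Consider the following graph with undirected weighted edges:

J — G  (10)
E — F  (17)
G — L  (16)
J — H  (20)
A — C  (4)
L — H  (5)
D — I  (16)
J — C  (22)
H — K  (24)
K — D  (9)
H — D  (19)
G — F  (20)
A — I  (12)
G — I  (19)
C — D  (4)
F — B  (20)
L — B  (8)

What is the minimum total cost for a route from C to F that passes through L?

56

Best C to L: C → D → H → L costing 28
Best L to F: L → B → F costing 28
Total via L: 28 + 28 = 56.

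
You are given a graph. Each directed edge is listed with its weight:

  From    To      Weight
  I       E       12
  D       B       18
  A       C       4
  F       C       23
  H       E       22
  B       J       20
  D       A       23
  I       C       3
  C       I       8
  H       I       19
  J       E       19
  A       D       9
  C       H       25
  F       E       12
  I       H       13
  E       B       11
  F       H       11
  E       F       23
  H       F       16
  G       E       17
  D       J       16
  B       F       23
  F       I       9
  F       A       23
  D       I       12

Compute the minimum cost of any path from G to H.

Running Dijkstra from G:
G: 0
E: 17  (via G)
B: 28  (via E)
F: 40  (via E)
J: 48  (via B)
I: 49  (via F)
H: 51  (via F)
Shortest route: G–E–F–H = 51.

51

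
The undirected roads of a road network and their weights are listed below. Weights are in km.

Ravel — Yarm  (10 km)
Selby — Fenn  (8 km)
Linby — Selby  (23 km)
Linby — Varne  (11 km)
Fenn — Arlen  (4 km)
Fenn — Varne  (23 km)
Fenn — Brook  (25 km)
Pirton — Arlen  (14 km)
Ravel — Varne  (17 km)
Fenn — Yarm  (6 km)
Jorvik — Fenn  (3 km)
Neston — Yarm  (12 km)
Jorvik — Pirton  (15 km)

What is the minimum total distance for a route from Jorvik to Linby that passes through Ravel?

Shortest Jorvik→Ravel: Jorvik–Fenn–Yarm–Ravel = 19
Best Ravel to Linby: Ravel–Varne–Linby costing 28
Total via Ravel: 19 + 28 = 47 km.

47 km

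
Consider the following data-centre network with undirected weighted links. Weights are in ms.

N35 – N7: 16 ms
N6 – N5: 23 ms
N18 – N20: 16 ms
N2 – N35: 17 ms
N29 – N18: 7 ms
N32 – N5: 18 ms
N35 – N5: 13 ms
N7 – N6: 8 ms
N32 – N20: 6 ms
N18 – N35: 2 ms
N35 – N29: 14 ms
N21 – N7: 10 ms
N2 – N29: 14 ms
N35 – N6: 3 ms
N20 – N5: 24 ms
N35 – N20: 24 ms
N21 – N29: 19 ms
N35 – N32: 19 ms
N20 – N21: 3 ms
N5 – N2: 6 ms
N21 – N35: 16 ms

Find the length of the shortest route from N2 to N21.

Compare a few routes:
N2–N29–N21: 14+19 = 33
N2–N5–N35–N21: 6+13+16 = 35
Cheapest is N2–N29–N21 at 33 ms.

33 ms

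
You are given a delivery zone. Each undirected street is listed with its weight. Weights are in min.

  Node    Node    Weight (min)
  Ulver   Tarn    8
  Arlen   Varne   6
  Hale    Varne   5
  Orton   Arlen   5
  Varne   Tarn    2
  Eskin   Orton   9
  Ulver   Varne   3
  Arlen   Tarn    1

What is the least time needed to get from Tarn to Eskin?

15 min

Shortest distances from Tarn:
Tarn: 0
Arlen: 1  (via Tarn)
Varne: 2  (via Tarn)
Ulver: 5  (via Varne)
Orton: 6  (via Arlen)
Hale: 7  (via Varne)
Eskin: 15  (via Orton)
Shortest route: Tarn → Arlen → Orton → Eskin = 15 min.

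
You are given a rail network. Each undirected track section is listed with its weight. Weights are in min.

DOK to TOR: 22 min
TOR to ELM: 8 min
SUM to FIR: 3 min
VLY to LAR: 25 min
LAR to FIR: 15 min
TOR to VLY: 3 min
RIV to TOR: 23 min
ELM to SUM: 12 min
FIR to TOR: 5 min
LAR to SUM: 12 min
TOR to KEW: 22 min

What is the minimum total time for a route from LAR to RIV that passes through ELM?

55 min

Best LAR to ELM: LAR–SUM–ELM costing 24
Shortest ELM→RIV: ELM–TOR–RIV = 31
Total via ELM: 24 + 31 = 55 min.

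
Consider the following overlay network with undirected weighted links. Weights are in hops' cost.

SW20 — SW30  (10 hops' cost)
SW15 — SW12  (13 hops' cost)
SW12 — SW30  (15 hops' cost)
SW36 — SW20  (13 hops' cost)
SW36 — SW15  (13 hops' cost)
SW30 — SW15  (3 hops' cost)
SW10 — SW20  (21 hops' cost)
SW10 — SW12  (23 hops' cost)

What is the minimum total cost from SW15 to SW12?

13 hops' cost

Settle nodes by increasing distance from SW15:
SW15: 0
SW30: 3  (via SW15)
SW12: 13  (via SW15)
Shortest route: SW15–SW12 = 13 hops' cost.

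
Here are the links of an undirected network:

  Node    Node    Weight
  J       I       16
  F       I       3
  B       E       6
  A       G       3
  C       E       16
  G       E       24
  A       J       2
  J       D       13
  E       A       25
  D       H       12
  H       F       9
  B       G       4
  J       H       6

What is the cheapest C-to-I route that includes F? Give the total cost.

49

Best C to F: C → E → B → G → A → J → H → F costing 46
Shortest F→I: F → I = 3
Total via F: 46 + 3 = 49.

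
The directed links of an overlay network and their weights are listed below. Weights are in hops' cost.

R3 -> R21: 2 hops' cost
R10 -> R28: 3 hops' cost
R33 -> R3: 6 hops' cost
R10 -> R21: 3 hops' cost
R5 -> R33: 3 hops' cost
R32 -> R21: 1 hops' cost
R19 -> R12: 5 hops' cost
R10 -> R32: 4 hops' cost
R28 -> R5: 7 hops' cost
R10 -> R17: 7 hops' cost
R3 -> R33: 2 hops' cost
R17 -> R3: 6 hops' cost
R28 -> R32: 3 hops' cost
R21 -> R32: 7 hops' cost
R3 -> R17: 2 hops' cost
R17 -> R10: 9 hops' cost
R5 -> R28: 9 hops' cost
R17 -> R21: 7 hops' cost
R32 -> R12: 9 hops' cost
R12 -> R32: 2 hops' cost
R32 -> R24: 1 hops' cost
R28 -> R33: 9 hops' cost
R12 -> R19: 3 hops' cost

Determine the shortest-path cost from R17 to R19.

Candidate routes:
R17–R3–R21–R32–R12–R19: 6+2+7+9+3 = 27
R17–R21–R32–R12–R19: 7+7+9+3 = 26
R17–R10–R32–R12–R19: 9+4+9+3 = 25
Cheapest is R17–R10–R32–R12–R19 at 25 hops' cost.

25 hops' cost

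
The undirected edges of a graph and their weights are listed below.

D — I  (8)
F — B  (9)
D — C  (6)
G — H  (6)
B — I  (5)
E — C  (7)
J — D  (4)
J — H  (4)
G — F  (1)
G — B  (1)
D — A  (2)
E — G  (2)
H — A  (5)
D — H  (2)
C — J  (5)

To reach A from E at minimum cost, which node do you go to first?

G

Enumerating some paths:
E - G - H - D - A: 2+6+2+2 = 12
E - G - H - A: 2+6+5 = 13
The minimum is 12 via E - G - H - D - A.
So from E the first move is to G.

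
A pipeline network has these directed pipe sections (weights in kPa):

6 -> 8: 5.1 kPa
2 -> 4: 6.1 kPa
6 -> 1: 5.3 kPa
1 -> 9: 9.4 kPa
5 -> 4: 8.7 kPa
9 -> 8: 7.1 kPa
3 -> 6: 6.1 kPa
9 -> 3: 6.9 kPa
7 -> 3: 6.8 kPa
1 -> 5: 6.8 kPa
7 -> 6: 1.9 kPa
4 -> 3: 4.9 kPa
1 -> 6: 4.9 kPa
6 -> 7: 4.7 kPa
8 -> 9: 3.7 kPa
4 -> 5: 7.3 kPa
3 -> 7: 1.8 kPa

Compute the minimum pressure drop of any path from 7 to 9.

10.7 kPa

Settle nodes by increasing distance from 7:
7: 0
6: 1.9  (via 7)
3: 6.8  (via 7)
8: 7  (via 6)
1: 7.2  (via 6)
9: 10.7  (via 8)
Shortest route: 7 → 6 → 8 → 9 = 10.7 kPa.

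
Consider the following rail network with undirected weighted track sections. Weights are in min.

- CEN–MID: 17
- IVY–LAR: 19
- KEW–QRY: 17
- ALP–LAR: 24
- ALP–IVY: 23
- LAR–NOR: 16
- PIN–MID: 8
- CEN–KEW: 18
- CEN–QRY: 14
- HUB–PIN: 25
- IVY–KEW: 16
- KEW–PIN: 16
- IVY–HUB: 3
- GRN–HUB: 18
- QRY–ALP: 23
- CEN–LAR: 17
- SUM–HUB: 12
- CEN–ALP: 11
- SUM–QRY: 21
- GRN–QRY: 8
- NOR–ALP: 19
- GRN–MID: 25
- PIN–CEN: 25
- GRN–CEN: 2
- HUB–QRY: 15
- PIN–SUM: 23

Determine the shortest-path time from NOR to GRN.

Enumerating some paths:
NOR - LAR - CEN - GRN: 16+17+2 = 35
NOR - ALP - CEN - QRY - GRN: 19+11+14+8 = 52
NOR - ALP - CEN - GRN: 19+11+2 = 32
NOR - ALP - QRY - GRN: 19+23+8 = 50
The minimum is 32 min via NOR - ALP - CEN - GRN.

32 min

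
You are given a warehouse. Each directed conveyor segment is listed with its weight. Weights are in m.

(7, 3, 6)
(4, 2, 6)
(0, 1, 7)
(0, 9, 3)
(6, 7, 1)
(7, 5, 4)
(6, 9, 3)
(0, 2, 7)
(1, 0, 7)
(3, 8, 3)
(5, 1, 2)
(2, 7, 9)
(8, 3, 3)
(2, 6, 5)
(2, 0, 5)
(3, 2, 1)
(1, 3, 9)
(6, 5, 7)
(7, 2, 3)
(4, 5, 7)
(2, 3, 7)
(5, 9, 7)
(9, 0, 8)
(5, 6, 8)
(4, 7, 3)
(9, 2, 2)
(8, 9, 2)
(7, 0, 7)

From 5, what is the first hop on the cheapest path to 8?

Candidate routes:
5–6–7–2–3–8: 8+1+3+7+3 = 22
5–1–3–8: 2+9+3 = 14
5–9–2–3–8: 7+2+7+3 = 19
5–6–7–3–8: 8+1+6+3 = 18
Cheapest is 5–1–3–8 at 14 m.
So from 5 the first move is to 1.

1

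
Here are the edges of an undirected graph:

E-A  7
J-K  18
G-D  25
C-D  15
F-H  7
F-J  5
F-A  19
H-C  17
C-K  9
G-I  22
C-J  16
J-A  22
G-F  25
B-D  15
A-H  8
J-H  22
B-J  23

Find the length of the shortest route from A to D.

Settle nodes by increasing distance from A:
A: 0
E: 7  (via A)
H: 8  (via A)
F: 15  (via H)
J: 20  (via F)
C: 25  (via H)
K: 34  (via C)
D: 40  (via C)
Shortest route: A–H–C–D = 40.

40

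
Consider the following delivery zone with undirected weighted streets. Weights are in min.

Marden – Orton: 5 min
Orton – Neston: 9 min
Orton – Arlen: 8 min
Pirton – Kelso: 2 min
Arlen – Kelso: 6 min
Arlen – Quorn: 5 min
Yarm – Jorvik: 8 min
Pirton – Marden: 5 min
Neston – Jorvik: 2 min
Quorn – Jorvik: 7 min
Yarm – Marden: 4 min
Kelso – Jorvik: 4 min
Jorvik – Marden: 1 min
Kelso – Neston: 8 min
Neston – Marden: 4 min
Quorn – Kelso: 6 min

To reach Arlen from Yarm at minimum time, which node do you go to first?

Compare a few routes:
Yarm–Marden–Pirton–Kelso–Arlen: 4+5+2+6 = 17
Yarm–Marden–Jorvik–Kelso–Arlen: 4+1+4+6 = 15
The minimum is 15 min via Yarm–Marden–Jorvik–Kelso–Arlen.
So from Yarm the first move is to Marden.

Marden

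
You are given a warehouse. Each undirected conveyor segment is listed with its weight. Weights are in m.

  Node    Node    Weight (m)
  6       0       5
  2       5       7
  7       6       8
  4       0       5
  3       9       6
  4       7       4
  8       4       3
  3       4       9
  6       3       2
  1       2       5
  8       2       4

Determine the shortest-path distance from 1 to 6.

22 m

Compare a few routes:
1–2–8–4–0–6: 5+4+3+5+5 = 22
1–2–8–4–3–6: 5+4+3+9+2 = 23
The minimum is 22 m via 1–2–8–4–0–6.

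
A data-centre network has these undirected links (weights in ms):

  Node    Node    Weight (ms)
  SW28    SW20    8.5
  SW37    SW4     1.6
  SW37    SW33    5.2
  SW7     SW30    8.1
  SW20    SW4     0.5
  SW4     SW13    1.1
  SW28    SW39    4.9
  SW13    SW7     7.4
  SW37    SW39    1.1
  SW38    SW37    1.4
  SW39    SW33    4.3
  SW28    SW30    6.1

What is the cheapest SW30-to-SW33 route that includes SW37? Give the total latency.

Best SW30 to SW37: SW30 → SW28 → SW39 → SW37 costing 12.1
Shortest SW37→SW33: SW37 → SW33 = 5.2
Total via SW37: 12.1 + 5.2 = 17.3 ms.

17.3 ms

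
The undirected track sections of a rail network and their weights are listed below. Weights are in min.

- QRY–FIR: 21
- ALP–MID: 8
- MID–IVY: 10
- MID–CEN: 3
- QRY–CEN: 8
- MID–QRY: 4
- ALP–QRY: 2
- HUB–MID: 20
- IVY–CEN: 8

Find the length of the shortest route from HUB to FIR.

45 min

Enumerating some paths:
HUB - MID - QRY - FIR: 20+4+21 = 45
HUB - MID - IVY - CEN - QRY - FIR: 20+10+8+8+21 = 67
HUB - MID - CEN - QRY - FIR: 20+3+8+21 = 52
HUB - MID - ALP - QRY - FIR: 20+8+2+21 = 51
The minimum is 45 min via HUB - MID - QRY - FIR.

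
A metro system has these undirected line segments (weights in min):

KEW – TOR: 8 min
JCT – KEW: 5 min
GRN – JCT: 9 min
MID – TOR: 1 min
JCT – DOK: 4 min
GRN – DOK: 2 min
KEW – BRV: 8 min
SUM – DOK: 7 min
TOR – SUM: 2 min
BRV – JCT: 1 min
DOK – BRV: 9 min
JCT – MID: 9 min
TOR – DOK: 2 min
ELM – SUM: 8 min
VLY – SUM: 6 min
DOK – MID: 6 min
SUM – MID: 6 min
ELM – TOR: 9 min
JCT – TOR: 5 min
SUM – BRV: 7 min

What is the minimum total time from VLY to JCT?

13 min

Running Dijkstra from VLY:
VLY: 0
SUM: 6  (via VLY)
TOR: 8  (via SUM)
MID: 9  (via TOR)
DOK: 10  (via TOR)
GRN: 12  (via DOK)
BRV: 13  (via SUM)
JCT: 13  (via TOR)
Shortest route: VLY → SUM → TOR → JCT = 13 min.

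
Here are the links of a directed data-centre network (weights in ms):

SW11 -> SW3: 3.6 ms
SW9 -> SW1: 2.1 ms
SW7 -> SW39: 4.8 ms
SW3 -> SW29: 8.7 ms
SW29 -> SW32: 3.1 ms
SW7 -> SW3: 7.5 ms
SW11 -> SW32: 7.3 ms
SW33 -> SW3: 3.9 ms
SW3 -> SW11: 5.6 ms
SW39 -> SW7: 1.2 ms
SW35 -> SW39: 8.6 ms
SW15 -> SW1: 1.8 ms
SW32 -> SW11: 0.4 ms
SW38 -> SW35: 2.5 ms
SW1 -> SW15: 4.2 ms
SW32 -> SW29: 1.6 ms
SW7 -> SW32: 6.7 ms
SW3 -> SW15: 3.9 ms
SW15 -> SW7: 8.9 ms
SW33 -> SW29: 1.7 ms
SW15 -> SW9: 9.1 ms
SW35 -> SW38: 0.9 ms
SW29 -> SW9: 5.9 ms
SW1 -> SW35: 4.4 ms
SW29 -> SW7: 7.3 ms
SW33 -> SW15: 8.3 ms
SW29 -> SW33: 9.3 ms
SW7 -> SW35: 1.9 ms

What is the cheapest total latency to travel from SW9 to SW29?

23.5 ms

Candidate routes:
SW9–SW1–SW35–SW39–SW7–SW32–SW29: 2.1+4.4+8.6+1.2+6.7+1.6 = 24.6
SW9–SW1–SW15–SW7–SW32–SW29: 2.1+4.2+8.9+6.7+1.6 = 23.5
The minimum is 23.5 ms via SW9–SW1–SW15–SW7–SW32–SW29.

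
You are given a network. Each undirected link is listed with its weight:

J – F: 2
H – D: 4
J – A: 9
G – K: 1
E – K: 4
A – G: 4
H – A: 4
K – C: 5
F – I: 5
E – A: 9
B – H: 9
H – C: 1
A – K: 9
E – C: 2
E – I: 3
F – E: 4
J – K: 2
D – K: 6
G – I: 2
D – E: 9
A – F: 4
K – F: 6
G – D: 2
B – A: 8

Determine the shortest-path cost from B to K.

13

Candidate routes:
B–H–C–K: 9+1+5 = 15
B–H–C–E–K: 9+1+2+4 = 16
B–A–F–J–K: 8+4+2+2 = 16
B–A–G–K: 8+4+1 = 13
The minimum is 13 via B–A–G–K.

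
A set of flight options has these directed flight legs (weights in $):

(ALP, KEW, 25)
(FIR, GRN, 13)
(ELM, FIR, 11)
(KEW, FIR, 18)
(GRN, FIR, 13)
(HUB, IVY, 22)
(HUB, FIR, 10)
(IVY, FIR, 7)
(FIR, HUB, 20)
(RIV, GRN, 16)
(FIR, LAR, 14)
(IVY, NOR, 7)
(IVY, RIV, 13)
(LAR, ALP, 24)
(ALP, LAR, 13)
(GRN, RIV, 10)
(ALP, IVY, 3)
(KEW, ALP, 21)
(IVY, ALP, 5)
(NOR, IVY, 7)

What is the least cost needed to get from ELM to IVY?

$52

Running Dijkstra from ELM:
ELM: 0
FIR: 11  (via ELM)
GRN: 24  (via FIR)
LAR: 25  (via FIR)
HUB: 31  (via FIR)
RIV: 34  (via GRN)
ALP: 49  (via LAR)
IVY: 52  (via ALP)
Shortest route: ELM → FIR → LAR → ALP → IVY = $52.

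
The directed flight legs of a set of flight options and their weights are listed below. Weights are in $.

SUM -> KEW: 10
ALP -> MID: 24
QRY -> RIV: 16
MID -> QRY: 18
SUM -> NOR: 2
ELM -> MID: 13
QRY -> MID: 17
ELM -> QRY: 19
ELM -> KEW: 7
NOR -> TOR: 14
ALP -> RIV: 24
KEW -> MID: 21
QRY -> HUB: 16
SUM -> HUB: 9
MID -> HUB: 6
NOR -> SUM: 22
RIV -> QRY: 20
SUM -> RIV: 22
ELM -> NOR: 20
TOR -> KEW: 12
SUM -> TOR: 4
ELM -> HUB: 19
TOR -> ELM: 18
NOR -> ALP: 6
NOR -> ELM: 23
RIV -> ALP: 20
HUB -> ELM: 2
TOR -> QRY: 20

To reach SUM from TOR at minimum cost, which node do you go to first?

Compare a few routes:
TOR - ELM - NOR - SUM: 18+20+22 = 60
TOR - QRY - MID - HUB - ELM - NOR - SUM: 20+17+6+2+20+22 = 87
TOR - KEW - MID - HUB - ELM - NOR - SUM: 12+21+6+2+20+22 = 83
TOR - QRY - HUB - ELM - NOR - SUM: 20+16+2+20+22 = 80
Cheapest is TOR - ELM - NOR - SUM at $60.
So from TOR the first move is to ELM.

ELM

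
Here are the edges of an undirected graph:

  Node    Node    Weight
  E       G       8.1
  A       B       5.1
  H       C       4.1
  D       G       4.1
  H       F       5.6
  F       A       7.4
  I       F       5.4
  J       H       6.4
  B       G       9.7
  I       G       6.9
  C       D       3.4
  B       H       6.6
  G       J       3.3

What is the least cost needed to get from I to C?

Candidate routes:
I → G → D → C: 6.9+4.1+3.4 = 14.4
I → F → H → C: 5.4+5.6+4.1 = 15.1
The minimum is 14.4 via I → G → D → C.

14.4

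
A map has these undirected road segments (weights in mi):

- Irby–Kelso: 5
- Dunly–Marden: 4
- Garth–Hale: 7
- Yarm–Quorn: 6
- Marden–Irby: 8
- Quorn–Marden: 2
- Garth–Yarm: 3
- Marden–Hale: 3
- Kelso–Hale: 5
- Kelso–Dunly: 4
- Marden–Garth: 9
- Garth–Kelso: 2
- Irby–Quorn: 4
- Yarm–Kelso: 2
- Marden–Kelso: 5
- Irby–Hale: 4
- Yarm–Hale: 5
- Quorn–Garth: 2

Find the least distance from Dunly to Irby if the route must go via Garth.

Best Dunly to Garth: Dunly–Kelso–Garth costing 6
Shortest Garth→Irby: Garth–Quorn–Irby = 6
Total via Garth: 6 + 6 = 12 mi.

12 mi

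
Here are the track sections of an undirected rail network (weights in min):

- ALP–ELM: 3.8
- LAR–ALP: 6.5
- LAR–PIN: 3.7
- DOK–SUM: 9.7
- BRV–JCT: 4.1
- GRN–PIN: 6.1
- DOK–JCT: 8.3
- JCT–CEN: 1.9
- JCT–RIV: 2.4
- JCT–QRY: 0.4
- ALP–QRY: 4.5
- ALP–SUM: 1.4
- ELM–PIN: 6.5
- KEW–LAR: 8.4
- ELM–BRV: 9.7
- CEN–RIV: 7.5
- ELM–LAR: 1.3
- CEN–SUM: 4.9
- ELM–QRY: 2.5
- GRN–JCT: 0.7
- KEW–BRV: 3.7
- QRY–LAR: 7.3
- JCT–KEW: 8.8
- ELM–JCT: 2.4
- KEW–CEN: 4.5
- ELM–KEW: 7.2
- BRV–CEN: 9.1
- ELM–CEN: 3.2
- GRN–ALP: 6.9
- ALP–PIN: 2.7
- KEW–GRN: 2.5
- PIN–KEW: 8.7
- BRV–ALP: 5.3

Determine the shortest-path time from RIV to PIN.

9.2 min

Running Dijkstra from RIV:
RIV: 0
JCT: 2.4  (via RIV)
QRY: 2.8  (via JCT)
GRN: 3.1  (via JCT)
CEN: 4.3  (via JCT)
ELM: 4.8  (via JCT)
KEW: 5.6  (via GRN)
LAR: 6.1  (via ELM)
BRV: 6.5  (via JCT)
ALP: 7.3  (via QRY)
SUM: 8.7  (via ALP)
PIN: 9.2  (via GRN)
Shortest route: RIV → JCT → GRN → PIN = 9.2 min.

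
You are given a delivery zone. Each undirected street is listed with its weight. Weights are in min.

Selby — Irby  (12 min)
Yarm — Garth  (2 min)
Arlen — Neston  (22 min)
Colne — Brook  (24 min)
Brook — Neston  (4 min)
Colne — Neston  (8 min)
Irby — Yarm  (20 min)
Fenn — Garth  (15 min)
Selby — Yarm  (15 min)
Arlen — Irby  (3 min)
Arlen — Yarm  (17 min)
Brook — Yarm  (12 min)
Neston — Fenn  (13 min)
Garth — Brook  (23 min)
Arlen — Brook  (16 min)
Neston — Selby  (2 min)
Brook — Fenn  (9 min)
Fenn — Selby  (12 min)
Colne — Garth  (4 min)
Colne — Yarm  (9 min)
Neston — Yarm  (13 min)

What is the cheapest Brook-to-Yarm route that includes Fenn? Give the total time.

26 min

Best Brook to Fenn: Brook → Fenn costing 9
Shortest Fenn→Yarm: Fenn → Garth → Yarm = 17
Total via Fenn: 9 + 17 = 26 min.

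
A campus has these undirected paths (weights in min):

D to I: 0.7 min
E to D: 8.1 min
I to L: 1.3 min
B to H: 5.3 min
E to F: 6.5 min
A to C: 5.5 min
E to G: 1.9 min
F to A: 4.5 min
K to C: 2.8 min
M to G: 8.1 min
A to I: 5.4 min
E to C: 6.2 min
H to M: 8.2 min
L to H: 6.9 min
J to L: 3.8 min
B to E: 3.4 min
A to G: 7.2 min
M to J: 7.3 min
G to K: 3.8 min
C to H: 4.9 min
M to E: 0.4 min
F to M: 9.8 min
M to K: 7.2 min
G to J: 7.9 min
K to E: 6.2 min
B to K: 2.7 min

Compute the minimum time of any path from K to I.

Candidate routes:
K–G–E–D–I: 3.8+1.9+8.1+0.7 = 14.5
K–C–A–I: 2.8+5.5+5.4 = 13.7
The minimum is 13.7 min via K–C–A–I.

13.7 min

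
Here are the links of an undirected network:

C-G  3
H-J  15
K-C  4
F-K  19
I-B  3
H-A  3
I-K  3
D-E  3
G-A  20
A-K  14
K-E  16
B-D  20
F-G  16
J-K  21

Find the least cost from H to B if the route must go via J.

42

Shortest H→J: H–J = 15
Best J to B: J–K–I–B costing 27
Total via J: 15 + 27 = 42.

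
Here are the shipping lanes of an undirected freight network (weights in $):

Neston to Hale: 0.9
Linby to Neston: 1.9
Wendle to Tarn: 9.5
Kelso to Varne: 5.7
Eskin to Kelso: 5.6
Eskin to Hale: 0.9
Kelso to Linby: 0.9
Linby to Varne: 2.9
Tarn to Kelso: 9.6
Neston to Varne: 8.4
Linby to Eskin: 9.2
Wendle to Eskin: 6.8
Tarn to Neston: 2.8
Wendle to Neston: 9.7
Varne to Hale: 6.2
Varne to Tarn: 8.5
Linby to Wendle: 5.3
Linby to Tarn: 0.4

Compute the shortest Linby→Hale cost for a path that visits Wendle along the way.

$13

Shortest Linby→Wendle: Linby–Wendle = 5.3
Shortest Wendle→Hale: Wendle–Eskin–Hale = 7.7
Total via Wendle: 5.3 + 7.7 = $13.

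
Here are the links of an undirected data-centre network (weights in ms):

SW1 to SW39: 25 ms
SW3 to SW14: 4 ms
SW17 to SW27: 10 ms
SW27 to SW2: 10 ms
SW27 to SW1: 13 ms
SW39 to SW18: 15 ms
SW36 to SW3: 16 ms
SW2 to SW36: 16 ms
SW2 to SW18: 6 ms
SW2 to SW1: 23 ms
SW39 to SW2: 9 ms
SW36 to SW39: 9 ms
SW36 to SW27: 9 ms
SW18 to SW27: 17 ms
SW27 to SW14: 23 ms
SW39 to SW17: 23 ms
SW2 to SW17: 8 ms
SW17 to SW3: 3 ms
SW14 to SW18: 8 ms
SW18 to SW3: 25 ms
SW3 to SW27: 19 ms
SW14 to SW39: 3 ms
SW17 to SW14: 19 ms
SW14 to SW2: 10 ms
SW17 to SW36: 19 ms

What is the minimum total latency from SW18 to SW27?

Enumerating some paths:
SW18–SW2–SW27: 6+10 = 16
SW18–SW27: 17 = 17
SW18–SW2–SW17–SW27: 6+8+10 = 24
Cheapest is SW18–SW2–SW27 at 16 ms.

16 ms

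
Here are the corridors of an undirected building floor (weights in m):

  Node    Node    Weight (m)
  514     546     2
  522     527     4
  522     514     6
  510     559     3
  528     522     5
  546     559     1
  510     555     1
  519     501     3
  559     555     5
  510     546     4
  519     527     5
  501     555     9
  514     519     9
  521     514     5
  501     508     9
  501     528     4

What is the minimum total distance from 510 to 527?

Enumerating some paths:
510 → 555 → 501 → 519 → 527: 1+9+3+5 = 18
510 → 546 → 514 → 522 → 527: 4+2+6+4 = 16
The minimum is 16 m via 510 → 546 → 514 → 522 → 527.

16 m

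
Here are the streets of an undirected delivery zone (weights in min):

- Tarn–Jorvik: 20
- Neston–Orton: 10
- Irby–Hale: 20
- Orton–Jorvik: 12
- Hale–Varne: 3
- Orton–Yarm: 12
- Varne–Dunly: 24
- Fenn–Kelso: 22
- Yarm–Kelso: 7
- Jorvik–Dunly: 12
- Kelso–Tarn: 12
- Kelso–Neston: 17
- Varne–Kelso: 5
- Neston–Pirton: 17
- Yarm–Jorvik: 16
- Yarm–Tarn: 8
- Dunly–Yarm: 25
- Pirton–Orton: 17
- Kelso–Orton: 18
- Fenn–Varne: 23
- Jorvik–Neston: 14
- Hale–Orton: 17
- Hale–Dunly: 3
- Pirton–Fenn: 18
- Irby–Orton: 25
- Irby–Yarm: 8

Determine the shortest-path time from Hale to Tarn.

20 min

Candidate routes:
Hale - Irby - Yarm - Tarn: 20+8+8 = 36
Hale - Dunly - Jorvik - Tarn: 3+12+20 = 35
Hale - Varne - Kelso - Tarn: 3+5+12 = 20
Hale - Varne - Kelso - Yarm - Tarn: 3+5+7+8 = 23
The minimum is 20 min via Hale - Varne - Kelso - Tarn.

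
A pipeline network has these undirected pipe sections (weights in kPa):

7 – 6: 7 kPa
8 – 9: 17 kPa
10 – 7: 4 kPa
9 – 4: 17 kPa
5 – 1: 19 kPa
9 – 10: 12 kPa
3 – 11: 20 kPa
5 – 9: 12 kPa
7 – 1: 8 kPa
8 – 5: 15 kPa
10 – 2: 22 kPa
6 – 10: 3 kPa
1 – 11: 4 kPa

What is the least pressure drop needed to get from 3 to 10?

Compare a few routes:
3–11–1–7–10: 20+4+8+4 = 36
3–11–1–5–9–10: 20+4+19+12+12 = 67
3–11–1–7–6–10: 20+4+8+7+3 = 42
The minimum is 36 kPa via 3–11–1–7–10.

36 kPa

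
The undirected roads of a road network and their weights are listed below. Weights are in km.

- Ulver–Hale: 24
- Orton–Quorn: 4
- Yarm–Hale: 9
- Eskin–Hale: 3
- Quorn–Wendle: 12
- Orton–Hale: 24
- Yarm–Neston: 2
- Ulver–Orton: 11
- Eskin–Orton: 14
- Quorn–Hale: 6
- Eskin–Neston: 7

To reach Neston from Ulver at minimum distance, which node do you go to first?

Orton

Candidate routes:
Ulver–Orton–Quorn–Hale–Yarm–Neston: 11+4+6+9+2 = 32
Ulver–Orton–Quorn–Hale–Eskin–Neston: 11+4+6+3+7 = 31
Ulver–Orton–Eskin–Neston: 11+14+7 = 32
The minimum is 31 km via Ulver–Orton–Quorn–Hale–Eskin–Neston.
So from Ulver the first move is to Orton.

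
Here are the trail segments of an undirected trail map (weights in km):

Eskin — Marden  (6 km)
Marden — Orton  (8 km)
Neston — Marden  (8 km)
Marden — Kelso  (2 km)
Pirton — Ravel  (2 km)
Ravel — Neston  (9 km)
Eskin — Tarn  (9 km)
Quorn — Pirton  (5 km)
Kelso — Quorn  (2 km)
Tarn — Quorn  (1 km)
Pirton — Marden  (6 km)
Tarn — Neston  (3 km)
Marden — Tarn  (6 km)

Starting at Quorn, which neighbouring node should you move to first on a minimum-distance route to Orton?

Kelso

Candidate routes:
Quorn - Tarn - Marden - Orton: 1+6+8 = 15
Quorn - Tarn - Neston - Marden - Orton: 1+3+8+8 = 20
Quorn - Pirton - Marden - Orton: 5+6+8 = 19
Quorn - Kelso - Marden - Orton: 2+2+8 = 12
Cheapest is Quorn - Kelso - Marden - Orton at 12 km.
So from Quorn the first move is to Kelso.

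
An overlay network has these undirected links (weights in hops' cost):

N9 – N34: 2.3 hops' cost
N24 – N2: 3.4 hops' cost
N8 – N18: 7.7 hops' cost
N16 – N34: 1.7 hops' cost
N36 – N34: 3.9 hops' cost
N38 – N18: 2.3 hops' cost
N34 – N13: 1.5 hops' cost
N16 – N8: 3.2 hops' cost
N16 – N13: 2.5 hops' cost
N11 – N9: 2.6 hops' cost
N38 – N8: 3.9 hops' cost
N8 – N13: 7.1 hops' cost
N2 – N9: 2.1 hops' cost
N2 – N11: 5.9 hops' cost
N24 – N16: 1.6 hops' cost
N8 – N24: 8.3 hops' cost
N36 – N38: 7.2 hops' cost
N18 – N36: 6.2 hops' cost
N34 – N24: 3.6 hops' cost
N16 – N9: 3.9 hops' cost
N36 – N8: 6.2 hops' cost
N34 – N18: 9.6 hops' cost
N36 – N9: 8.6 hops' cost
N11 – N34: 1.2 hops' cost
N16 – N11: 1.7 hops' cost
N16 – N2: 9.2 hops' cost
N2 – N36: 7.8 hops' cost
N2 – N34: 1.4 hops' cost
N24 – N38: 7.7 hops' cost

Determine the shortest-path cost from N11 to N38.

8.8 hops' cost

Shortest distances from N11:
N11: 0
N34: 1.2  (via N11)
N16: 1.7  (via N11)
N2: 2.6  (via N34)
N9: 2.6  (via N11)
N13: 2.7  (via N34)
N24: 3.3  (via N16)
N8: 4.9  (via N16)
N36: 5.1  (via N34)
N38: 8.8  (via N8)
Shortest route: N11 → N16 → N8 → N38 = 8.8 hops' cost.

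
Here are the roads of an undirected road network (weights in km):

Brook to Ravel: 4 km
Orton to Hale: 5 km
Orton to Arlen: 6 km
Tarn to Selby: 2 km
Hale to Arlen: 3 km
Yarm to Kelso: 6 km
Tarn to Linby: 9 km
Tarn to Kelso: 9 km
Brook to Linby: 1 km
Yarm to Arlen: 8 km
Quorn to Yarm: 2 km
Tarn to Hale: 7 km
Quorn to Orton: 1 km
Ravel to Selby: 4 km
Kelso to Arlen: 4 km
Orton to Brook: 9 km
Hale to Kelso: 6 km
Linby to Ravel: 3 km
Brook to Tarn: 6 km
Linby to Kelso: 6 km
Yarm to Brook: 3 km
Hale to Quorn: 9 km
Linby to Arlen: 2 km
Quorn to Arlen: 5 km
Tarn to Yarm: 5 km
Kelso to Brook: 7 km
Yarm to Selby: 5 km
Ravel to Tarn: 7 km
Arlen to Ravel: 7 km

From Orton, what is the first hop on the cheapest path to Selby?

Quorn

Enumerating some paths:
Orton → Quorn → Yarm → Selby: 1+2+5 = 8
Orton → Quorn → Yarm → Tarn → Selby: 1+2+5+2 = 10
The minimum is 8 km via Orton → Quorn → Yarm → Selby.
So from Orton the first move is to Quorn.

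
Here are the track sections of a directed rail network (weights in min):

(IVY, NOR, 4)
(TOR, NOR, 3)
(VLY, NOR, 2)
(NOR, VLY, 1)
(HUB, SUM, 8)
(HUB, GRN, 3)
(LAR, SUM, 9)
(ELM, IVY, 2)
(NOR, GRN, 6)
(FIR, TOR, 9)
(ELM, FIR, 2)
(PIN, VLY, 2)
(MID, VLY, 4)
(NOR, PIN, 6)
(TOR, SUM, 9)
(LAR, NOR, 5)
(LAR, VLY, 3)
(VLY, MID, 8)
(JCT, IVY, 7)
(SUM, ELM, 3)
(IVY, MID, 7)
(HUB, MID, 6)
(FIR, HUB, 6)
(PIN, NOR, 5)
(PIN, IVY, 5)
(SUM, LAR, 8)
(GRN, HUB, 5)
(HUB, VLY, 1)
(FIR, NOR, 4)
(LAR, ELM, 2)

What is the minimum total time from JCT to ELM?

Settle nodes by increasing distance from JCT:
JCT: 0
IVY: 7  (via JCT)
NOR: 11  (via IVY)
VLY: 12  (via NOR)
MID: 14  (via IVY)
GRN: 17  (via NOR)
PIN: 17  (via NOR)
HUB: 22  (via GRN)
SUM: 30  (via HUB)
ELM: 33  (via SUM)
Shortest route: JCT → IVY → NOR → GRN → HUB → SUM → ELM = 33 min.

33 min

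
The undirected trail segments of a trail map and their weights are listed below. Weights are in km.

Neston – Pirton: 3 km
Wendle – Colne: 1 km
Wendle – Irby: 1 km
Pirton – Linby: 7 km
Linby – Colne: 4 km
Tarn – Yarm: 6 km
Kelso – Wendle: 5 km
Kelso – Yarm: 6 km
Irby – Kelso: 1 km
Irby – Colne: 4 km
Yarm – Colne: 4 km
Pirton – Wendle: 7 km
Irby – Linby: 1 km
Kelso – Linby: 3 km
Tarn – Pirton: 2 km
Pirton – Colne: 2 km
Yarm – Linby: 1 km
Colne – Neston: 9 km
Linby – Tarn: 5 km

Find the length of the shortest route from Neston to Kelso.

Compare a few routes:
Neston–Pirton–Colne–Irby–Kelso: 3+2+4+1 = 10
Neston–Pirton–Colne–Linby–Irby–Kelso: 3+2+4+1+1 = 11
Neston–Pirton–Colne–Wendle–Irby–Kelso: 3+2+1+1+1 = 8
The minimum is 8 km via Neston–Pirton–Colne–Wendle–Irby–Kelso.

8 km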